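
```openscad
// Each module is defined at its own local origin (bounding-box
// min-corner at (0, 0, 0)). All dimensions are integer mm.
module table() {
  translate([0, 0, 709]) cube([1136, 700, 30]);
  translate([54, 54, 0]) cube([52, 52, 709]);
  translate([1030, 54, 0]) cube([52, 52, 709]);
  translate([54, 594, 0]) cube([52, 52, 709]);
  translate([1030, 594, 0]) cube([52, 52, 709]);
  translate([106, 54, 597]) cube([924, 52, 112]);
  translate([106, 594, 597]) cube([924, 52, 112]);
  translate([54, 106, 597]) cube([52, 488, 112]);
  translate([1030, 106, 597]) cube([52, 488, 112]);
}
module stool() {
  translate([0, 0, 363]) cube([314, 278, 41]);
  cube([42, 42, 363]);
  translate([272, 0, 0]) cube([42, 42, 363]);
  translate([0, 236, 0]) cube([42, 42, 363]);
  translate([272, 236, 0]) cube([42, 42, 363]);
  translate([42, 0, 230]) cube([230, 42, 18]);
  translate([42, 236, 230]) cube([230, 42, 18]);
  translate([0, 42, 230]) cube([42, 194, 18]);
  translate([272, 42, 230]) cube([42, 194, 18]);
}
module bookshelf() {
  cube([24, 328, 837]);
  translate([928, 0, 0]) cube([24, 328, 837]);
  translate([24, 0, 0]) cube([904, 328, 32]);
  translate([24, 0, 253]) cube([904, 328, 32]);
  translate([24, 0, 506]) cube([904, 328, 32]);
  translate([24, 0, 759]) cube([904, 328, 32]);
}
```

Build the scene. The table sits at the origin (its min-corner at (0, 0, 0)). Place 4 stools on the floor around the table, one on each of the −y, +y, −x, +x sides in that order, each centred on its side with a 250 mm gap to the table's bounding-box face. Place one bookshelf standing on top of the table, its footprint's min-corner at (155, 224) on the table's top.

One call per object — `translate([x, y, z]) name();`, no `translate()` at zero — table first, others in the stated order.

table();
translate([411, -528, 0]) stool();
translate([411, 950, 0]) stool();
translate([-564, 211, 0]) stool();
translate([1386, 211, 0]) stool();
translate([155, 224, 739]) bookshelf();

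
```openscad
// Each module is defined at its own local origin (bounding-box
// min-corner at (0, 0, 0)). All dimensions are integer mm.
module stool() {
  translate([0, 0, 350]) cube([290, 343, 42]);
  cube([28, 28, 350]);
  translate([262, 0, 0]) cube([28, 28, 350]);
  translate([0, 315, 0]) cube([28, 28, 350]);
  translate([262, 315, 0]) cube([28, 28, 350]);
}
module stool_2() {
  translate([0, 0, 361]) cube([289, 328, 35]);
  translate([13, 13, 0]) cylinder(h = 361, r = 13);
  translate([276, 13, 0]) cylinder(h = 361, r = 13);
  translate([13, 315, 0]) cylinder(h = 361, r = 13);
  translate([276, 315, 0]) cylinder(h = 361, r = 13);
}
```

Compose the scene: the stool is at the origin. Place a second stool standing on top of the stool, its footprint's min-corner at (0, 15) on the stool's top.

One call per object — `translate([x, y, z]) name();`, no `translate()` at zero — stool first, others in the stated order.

stool();
translate([0, 15, 392]) stool_2();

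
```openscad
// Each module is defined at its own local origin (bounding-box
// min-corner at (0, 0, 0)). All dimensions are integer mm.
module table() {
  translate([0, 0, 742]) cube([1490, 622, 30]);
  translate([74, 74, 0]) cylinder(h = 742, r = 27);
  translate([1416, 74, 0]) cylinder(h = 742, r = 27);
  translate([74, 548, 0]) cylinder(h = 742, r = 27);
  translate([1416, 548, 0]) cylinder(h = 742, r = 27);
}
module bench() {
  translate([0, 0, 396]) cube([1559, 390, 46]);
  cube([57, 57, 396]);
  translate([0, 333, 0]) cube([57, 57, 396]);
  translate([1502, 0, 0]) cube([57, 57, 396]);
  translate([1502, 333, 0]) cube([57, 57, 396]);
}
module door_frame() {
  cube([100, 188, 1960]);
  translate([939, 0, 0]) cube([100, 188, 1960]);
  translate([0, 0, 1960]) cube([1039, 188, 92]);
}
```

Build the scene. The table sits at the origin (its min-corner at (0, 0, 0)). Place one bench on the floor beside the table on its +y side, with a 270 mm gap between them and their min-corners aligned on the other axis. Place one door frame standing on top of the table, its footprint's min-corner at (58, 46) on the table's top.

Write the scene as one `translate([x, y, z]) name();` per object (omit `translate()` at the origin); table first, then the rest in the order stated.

table();
translate([0, 892, 0]) bench();
translate([58, 46, 772]) door_frame();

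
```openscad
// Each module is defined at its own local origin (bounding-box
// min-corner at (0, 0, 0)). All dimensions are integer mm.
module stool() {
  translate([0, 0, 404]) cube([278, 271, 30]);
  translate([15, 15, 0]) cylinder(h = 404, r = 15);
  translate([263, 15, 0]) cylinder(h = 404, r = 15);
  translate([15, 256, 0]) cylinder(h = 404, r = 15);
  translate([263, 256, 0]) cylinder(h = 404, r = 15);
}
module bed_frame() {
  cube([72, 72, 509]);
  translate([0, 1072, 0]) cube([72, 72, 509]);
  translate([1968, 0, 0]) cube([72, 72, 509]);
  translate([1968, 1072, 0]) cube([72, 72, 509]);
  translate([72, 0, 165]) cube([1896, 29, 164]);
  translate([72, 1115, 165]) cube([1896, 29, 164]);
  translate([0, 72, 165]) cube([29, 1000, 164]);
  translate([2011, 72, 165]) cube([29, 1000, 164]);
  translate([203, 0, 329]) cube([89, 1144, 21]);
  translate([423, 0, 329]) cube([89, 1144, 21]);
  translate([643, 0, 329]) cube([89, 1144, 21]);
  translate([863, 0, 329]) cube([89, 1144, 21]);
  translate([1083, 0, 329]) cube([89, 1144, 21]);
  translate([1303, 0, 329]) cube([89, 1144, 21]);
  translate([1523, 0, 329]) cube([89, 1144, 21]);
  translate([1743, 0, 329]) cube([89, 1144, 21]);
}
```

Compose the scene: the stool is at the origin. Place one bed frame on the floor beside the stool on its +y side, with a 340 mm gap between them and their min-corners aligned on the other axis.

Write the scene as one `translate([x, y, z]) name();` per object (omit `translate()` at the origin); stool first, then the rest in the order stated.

stool();
translate([0, 611, 0]) bed_frame();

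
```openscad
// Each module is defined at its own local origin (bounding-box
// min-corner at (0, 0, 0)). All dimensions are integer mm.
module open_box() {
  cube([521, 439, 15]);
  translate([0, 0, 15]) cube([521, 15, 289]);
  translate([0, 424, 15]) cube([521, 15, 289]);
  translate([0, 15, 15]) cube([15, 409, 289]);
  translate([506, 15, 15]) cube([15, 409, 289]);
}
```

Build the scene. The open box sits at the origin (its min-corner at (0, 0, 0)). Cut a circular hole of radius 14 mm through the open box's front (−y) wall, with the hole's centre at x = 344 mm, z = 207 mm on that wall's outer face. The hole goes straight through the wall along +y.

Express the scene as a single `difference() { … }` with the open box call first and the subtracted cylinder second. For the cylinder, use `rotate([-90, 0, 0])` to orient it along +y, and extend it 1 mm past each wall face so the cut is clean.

difference() {
  open_box();
  translate([344, -1, 207]) rotate([-90, 0, 0]) cylinder(h = 17, r = 14);
}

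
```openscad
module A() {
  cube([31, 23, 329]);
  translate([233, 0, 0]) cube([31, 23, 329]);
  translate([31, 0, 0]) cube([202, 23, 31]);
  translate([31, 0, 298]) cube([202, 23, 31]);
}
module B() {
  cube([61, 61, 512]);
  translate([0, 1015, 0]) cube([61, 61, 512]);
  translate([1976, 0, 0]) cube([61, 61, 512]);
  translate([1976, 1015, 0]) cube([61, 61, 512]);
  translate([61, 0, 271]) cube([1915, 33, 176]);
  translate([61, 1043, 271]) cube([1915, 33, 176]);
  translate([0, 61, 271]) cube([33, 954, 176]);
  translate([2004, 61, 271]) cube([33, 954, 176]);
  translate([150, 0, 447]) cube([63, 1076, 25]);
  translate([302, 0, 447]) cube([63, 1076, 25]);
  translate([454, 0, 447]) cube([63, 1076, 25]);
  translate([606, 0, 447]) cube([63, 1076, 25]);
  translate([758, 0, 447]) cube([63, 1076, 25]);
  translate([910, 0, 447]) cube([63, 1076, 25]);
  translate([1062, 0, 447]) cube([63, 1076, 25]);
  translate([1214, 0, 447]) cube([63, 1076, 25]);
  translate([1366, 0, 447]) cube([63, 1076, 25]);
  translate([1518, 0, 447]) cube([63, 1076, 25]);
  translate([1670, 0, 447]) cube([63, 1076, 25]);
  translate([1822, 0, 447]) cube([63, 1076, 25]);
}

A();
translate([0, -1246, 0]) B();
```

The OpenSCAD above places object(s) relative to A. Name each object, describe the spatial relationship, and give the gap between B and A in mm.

The bed frame's nearest face is 170 mm from the picture frame's −y face.

A is a picture frame. B is a bed frame. The bed frame is on the floor beside the picture frame on its −y side. The gap between the bed frame and the picture frame is 170 mm.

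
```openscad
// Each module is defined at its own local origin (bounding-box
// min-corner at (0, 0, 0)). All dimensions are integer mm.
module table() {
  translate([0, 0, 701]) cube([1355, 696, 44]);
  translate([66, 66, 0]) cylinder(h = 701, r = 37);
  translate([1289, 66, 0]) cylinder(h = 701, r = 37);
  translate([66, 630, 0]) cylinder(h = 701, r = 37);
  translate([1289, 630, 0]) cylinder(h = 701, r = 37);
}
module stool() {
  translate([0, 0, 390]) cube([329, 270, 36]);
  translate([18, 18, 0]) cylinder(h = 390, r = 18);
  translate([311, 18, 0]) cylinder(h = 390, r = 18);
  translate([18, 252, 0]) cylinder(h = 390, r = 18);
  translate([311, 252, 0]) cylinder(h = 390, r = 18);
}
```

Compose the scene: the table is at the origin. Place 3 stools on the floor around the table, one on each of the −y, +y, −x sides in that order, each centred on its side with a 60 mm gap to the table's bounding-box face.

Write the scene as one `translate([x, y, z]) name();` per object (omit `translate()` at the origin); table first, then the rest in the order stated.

table();
translate([513, -330, 0]) stool();
translate([513, 756, 0]) stool();
translate([-389, 213, 0]) stool();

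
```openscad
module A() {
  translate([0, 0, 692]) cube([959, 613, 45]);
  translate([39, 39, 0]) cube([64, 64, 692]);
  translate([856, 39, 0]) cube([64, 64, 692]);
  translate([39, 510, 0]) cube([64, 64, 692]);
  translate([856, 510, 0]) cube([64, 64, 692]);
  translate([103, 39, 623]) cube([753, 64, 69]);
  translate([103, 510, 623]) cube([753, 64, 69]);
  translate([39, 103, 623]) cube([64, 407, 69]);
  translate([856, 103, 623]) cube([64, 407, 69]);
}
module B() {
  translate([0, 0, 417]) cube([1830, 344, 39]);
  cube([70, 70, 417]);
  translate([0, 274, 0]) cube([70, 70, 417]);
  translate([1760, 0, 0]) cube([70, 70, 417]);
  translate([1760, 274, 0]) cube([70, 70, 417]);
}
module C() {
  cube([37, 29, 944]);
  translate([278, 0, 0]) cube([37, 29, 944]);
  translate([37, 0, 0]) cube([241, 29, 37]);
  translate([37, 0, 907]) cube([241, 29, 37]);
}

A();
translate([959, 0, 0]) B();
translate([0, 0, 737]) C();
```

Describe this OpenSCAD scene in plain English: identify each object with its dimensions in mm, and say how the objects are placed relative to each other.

A is a table: top 959 mm (x) × 613 mm (y), 45 mm thick, upper face at z = 737 mm, on four 64×64 mm square legs, each inset 39 mm from the nearest pair of top edges, running from z = 0 to the bottom of the top. Four apron rails, 64 mm thick and 69 mm tall, run between adjacent legs with their top edges flush with the underside of the top and their outer faces flush with the legs' outer faces.

B is a long wooden bench with a 1830 mm (x) × 344 mm (y) seat, 39 mm thick, its top surface 456 mm above the floor. Four 70 mm square legs at the seat corners, flush with the edges, run from z = 0 to the seat underside.

C is a rectangular picture frame lying in the x–z plane (depth along y). The opening is 241 mm wide (x) by 870 mm tall (z), surrounded by a border 37 mm wide on all four sides. The frame is 29 mm deep and is made of two full-height vertical stiles with two horizontal rails fitted between them.

The bench is against the table's +x side, with their −y faces flush. The picture frame is on top of the table.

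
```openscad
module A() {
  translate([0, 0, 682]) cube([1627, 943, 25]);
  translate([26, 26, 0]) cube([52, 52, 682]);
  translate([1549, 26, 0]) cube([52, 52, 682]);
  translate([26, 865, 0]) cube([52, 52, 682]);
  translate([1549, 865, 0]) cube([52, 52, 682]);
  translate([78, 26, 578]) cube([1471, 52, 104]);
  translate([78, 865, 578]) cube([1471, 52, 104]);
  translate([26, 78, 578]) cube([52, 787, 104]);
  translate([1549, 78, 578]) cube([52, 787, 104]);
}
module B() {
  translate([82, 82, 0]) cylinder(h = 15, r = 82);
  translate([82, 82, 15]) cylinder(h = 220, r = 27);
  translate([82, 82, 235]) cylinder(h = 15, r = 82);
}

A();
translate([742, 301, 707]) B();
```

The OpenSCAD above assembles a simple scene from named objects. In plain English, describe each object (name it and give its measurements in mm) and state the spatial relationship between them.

A is a table with a 1627×943 mm rectangular top, 25 mm thick, top surface at z = 707 mm, supported by four 52×52 mm square legs, each inset 26 mm from the nearest pair of top edges, running from the floor. Four apron rails, 52 mm thick and 104 mm tall, run between adjacent legs with their top edges flush with the underside of the top and their outer faces flush with the legs' outer faces.

B is a spool: two coaxial disc flanges of radius 82 mm and thickness 15 mm, joined by a core cylinder of radius 27 mm and height 220 mm. The lower flange rests on z = 0 and the three cylinders share a vertical axis.

The spool is on top of the table.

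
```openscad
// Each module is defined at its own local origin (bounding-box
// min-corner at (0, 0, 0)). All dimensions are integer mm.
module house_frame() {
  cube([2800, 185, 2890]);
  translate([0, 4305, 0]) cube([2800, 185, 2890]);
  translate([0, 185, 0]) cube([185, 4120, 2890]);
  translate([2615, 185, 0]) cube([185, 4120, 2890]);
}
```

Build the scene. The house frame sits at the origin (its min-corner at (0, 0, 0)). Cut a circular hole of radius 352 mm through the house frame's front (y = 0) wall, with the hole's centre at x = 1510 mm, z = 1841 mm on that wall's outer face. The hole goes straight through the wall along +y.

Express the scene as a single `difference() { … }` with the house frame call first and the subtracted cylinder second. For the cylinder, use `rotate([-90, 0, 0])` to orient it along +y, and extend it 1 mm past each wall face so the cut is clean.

difference() {
  house_frame();
  translate([1510, -1, 1841]) rotate([-90, 0, 0]) cylinder(h = 187, r = 352);
}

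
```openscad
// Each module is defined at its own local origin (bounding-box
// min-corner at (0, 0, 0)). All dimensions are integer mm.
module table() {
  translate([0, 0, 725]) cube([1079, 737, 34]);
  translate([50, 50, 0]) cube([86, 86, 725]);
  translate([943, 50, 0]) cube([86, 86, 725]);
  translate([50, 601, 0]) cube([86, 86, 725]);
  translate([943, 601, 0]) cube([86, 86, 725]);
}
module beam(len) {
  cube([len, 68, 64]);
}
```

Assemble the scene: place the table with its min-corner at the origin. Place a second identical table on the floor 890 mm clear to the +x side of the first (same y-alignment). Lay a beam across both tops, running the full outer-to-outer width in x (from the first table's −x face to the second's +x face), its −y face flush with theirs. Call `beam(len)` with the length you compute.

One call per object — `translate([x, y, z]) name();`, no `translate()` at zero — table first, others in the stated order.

table();
translate([1969, 0, 0]) table();
translate([0, 0, 759]) beam(3048);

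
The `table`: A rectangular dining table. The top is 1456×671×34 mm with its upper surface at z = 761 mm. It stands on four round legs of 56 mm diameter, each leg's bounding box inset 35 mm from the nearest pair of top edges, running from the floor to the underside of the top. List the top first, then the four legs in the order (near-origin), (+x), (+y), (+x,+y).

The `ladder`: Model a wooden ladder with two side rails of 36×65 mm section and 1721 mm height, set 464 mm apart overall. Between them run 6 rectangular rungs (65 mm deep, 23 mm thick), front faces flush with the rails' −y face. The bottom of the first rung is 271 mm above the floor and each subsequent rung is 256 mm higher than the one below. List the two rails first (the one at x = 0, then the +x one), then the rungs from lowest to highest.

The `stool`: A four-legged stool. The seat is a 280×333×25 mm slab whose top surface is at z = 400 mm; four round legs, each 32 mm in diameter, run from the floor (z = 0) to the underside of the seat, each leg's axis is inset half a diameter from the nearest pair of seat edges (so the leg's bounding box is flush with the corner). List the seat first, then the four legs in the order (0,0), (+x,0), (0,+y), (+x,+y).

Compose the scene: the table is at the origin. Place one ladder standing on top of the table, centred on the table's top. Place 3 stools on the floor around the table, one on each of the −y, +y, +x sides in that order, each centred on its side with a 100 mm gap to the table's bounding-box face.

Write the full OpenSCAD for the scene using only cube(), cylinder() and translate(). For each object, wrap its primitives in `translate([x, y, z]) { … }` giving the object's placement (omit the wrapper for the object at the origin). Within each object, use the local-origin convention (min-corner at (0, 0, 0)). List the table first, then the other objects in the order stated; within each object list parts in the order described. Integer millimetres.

translate([0, 0, 727]) cube([1456, 671, 34]);
translate([63, 63, 0]) cylinder(h = 727, r = 28);
translate([1393, 63, 0]) cylinder(h = 727, r = 28);
translate([63, 608, 0]) cylinder(h = 727, r = 28);
translate([1393, 608, 0]) cylinder(h = 727, r = 28);
translate([496, 303, 761]) {
  cube([36, 65, 1721]);
  translate([428, 0, 0]) cube([36, 65, 1721]);
  translate([36, 0, 271]) cube([392, 65, 23]);
  translate([36, 0, 527]) cube([392, 65, 23]);
  translate([36, 0, 783]) cube([392, 65, 23]);
  translate([36, 0, 1039]) cube([392, 65, 23]);
  translate([36, 0, 1295]) cube([392, 65, 23]);
  translate([36, 0, 1551]) cube([392, 65, 23]);
}
translate([588, -433, 0]) {
  translate([0, 0, 375]) cube([280, 333, 25]);
  translate([16, 16, 0]) cylinder(h = 375, r = 16);
  translate([264, 16, 0]) cylinder(h = 375, r = 16);
  translate([16, 317, 0]) cylinder(h = 375, r = 16);
  translate([264, 317, 0]) cylinder(h = 375, r = 16);
}
translate([588, 771, 0]) {
  translate([0, 0, 375]) cube([280, 333, 25]);
  translate([16, 16, 0]) cylinder(h = 375, r = 16);
  translate([264, 16, 0]) cylinder(h = 375, r = 16);
  translate([16, 317, 0]) cylinder(h = 375, r = 16);
  translate([264, 317, 0]) cylinder(h = 375, r = 16);
}
translate([1556, 169, 0]) {
  translate([0, 0, 375]) cube([280, 333, 25]);
  translate([16, 16, 0]) cylinder(h = 375, r = 16);
  translate([264, 16, 0]) cylinder(h = 375, r = 16);
  translate([16, 317, 0]) cylinder(h = 375, r = 16);
  translate([264, 317, 0]) cylinder(h = 375, r = 16);
}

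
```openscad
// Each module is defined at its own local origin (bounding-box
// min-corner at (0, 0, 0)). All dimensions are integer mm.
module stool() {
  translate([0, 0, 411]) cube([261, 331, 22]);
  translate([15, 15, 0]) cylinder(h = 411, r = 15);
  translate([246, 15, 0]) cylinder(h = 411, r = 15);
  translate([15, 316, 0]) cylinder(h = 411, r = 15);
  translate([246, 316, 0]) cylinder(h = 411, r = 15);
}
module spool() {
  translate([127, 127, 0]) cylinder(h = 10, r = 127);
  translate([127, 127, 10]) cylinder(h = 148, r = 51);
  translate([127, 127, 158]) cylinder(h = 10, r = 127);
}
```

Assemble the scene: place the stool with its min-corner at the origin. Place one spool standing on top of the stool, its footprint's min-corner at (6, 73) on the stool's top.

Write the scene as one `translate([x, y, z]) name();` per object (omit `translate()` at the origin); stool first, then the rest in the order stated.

stool();
translate([6, 73, 433]) spool();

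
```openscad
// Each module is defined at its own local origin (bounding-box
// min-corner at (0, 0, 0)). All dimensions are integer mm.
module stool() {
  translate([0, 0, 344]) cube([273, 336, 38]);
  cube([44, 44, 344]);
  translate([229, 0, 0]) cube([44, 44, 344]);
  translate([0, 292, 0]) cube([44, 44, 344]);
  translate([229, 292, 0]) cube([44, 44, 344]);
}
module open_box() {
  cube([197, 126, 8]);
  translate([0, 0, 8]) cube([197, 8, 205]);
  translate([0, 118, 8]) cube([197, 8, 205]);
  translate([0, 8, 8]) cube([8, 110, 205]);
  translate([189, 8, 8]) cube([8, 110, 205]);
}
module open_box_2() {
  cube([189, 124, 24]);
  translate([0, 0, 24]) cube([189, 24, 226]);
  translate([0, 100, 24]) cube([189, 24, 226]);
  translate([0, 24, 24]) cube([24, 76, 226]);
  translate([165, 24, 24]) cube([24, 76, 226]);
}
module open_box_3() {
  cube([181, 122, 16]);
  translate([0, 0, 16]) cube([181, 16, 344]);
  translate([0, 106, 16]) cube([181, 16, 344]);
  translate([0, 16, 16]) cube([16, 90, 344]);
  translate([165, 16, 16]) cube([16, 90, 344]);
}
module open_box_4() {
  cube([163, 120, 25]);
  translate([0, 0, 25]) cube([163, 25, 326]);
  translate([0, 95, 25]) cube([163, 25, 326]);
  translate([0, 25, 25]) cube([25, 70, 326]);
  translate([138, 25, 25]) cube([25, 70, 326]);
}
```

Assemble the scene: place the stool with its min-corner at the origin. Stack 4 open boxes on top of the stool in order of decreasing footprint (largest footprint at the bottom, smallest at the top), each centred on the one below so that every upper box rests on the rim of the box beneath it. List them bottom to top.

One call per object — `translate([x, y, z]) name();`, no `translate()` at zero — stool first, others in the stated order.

stool();
translate([38, 105, 382]) open_box();
translate([42, 106, 595]) open_box_2();
translate([46, 107, 845]) open_box_3();
translate([55, 108, 1205]) open_box_4();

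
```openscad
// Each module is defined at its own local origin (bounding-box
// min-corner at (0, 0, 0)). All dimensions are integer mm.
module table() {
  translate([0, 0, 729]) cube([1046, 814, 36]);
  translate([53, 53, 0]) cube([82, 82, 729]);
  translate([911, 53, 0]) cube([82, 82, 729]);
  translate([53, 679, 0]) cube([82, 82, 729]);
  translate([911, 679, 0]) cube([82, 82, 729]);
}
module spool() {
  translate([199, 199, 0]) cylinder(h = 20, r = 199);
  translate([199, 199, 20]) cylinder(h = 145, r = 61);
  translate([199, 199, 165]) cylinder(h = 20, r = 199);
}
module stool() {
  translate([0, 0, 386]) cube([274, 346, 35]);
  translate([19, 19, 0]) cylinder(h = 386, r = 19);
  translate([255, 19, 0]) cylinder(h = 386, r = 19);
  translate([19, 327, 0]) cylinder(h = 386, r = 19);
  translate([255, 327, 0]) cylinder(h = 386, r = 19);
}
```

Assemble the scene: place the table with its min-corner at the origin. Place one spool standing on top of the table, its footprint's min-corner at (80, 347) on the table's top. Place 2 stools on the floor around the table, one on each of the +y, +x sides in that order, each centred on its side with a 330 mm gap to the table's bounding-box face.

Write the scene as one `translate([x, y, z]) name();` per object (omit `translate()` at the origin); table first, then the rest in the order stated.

table();
translate([80, 347, 765]) spool();
translate([386, 1144, 0]) stool();
translate([1376, 234, 0]) stool();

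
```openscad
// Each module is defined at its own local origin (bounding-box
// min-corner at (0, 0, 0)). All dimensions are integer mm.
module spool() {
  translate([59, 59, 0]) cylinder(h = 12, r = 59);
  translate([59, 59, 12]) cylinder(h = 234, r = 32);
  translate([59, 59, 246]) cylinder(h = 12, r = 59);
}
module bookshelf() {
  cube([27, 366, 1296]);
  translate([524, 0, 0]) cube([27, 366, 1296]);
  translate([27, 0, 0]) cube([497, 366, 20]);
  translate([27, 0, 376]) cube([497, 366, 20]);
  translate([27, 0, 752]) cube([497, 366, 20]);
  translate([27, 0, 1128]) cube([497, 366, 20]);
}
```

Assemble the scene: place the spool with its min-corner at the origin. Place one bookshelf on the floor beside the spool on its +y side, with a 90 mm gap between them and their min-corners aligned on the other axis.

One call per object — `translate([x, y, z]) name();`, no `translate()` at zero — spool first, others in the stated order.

spool();
translate([0, 208, 0]) bookshelf();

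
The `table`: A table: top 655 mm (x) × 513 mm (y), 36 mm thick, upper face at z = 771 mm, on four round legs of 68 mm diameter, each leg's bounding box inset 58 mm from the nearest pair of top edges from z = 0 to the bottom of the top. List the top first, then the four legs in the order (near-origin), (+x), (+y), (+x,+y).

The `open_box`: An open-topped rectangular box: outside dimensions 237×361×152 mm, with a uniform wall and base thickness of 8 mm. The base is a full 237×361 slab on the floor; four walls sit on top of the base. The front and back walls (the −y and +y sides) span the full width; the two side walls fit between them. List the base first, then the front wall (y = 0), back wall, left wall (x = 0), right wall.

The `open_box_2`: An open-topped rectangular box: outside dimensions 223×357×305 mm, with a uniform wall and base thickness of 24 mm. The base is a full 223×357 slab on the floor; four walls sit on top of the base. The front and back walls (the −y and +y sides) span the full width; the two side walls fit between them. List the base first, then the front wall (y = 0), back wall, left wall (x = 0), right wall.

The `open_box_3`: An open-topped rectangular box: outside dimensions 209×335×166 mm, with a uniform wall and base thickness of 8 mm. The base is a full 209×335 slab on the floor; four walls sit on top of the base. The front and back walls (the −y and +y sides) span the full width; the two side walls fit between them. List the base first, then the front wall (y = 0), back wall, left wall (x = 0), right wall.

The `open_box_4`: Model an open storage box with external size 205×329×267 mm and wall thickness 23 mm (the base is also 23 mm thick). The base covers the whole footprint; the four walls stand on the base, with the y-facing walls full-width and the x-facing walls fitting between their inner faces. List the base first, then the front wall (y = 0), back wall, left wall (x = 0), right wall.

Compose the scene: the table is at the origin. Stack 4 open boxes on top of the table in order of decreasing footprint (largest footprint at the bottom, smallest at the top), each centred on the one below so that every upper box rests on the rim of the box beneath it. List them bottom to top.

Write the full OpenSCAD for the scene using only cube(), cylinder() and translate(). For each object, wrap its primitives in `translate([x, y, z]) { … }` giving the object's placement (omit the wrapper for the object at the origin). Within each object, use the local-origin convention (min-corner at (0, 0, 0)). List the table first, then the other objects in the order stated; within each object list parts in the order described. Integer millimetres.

translate([0, 0, 735]) cube([655, 513, 36]);
translate([92, 92, 0]) cylinder(h = 735, r = 34);
translate([563, 92, 0]) cylinder(h = 735, r = 34);
translate([92, 421, 0]) cylinder(h = 735, r = 34);
translate([563, 421, 0]) cylinder(h = 735, r = 34);
translate([209, 76, 771]) {
  cube([237, 361, 8]);
  translate([0, 0, 8]) cube([237, 8, 144]);
  translate([0, 353, 8]) cube([237, 8, 144]);
  translate([0, 8, 8]) cube([8, 345, 144]);
  translate([229, 8, 8]) cube([8, 345, 144]);
}
translate([216, 78, 923]) {
  cube([223, 357, 24]);
  translate([0, 0, 24]) cube([223, 24, 281]);
  translate([0, 333, 24]) cube([223, 24, 281]);
  translate([0, 24, 24]) cube([24, 309, 281]);
  translate([199, 24, 24]) cube([24, 309, 281]);
}
translate([223, 89, 1228]) {
  cube([209, 335, 8]);
  translate([0, 0, 8]) cube([209, 8, 158]);
  translate([0, 327, 8]) cube([209, 8, 158]);
  translate([0, 8, 8]) cube([8, 319, 158]);
  translate([201, 8, 8]) cube([8, 319, 158]);
}
translate([225, 92, 1394]) {
  cube([205, 329, 23]);
  translate([0, 0, 23]) cube([205, 23, 244]);
  translate([0, 306, 23]) cube([205, 23, 244]);
  translate([0, 23, 23]) cube([23, 283, 244]);
  translate([182, 23, 23]) cube([23, 283, 244]);
}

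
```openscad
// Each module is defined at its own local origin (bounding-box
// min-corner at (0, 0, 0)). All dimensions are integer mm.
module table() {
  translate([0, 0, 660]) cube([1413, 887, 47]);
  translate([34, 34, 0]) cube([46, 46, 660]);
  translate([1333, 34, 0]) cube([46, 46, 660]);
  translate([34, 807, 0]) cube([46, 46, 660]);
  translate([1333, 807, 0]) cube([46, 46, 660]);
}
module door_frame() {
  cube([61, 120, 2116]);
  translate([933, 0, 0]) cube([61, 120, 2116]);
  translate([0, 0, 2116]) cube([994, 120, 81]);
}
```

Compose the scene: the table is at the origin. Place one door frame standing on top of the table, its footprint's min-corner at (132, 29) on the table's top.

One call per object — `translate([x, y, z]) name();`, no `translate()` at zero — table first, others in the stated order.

table();
translate([132, 29, 707]) door_frame();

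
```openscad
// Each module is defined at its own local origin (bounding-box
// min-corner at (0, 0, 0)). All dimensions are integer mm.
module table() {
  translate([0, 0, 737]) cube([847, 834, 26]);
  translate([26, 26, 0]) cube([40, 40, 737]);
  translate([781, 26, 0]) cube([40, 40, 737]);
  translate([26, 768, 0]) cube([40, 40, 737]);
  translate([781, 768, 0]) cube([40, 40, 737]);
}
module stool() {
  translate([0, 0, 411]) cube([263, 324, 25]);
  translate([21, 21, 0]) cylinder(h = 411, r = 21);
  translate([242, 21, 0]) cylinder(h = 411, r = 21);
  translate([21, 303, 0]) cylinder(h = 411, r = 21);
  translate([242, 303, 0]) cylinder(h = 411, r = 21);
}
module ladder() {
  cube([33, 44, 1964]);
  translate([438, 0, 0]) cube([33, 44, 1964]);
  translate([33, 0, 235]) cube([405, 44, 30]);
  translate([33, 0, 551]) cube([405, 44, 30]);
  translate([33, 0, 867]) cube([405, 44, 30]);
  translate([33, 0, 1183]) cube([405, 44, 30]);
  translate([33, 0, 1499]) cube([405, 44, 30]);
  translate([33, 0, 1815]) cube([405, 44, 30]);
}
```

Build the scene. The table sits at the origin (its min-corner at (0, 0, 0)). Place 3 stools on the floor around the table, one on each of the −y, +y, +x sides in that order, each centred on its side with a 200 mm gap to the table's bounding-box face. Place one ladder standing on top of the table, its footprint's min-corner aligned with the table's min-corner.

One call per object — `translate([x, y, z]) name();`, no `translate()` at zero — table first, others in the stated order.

table();
translate([292, -524, 0]) stool();
translate([292, 1034, 0]) stool();
translate([1047, 255, 0]) stool();
translate([0, 0, 763]) ladder();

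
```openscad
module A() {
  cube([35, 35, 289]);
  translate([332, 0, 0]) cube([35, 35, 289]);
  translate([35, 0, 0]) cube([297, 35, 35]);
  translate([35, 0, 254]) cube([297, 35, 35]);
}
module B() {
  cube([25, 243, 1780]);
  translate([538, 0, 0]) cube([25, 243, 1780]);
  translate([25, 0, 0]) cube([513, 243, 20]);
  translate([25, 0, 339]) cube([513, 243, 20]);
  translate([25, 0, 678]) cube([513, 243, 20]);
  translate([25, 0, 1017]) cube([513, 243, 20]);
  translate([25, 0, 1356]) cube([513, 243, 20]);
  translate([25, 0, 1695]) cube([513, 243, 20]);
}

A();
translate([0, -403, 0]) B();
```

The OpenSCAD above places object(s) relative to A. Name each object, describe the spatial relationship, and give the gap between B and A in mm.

A is a picture frame. B is a bookshelf. The bookshelf is on the floor beside the picture frame on its −y side. The gap between the bookshelf and the picture frame is 160 mm.

The bookshelf's nearest face is 160 mm from the picture frame's −y face.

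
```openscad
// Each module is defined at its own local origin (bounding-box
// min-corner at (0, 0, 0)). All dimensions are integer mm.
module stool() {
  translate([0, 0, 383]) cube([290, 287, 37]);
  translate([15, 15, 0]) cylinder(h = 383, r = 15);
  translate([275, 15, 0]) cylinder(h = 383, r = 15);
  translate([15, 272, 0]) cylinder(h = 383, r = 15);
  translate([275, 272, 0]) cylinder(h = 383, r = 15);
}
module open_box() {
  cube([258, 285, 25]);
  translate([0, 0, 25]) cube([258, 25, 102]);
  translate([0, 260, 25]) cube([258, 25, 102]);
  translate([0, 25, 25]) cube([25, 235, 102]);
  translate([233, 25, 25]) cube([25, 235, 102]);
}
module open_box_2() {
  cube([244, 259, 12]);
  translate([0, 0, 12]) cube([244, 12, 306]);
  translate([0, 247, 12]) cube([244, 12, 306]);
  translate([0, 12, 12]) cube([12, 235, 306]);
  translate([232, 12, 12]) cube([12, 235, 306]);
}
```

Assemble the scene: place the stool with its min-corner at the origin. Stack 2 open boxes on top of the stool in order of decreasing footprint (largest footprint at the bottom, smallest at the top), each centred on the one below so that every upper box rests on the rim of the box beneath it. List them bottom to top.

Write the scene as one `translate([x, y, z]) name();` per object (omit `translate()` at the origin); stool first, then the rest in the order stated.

stool();
translate([16, 1, 420]) open_box();
translate([23, 14, 547]) open_box_2();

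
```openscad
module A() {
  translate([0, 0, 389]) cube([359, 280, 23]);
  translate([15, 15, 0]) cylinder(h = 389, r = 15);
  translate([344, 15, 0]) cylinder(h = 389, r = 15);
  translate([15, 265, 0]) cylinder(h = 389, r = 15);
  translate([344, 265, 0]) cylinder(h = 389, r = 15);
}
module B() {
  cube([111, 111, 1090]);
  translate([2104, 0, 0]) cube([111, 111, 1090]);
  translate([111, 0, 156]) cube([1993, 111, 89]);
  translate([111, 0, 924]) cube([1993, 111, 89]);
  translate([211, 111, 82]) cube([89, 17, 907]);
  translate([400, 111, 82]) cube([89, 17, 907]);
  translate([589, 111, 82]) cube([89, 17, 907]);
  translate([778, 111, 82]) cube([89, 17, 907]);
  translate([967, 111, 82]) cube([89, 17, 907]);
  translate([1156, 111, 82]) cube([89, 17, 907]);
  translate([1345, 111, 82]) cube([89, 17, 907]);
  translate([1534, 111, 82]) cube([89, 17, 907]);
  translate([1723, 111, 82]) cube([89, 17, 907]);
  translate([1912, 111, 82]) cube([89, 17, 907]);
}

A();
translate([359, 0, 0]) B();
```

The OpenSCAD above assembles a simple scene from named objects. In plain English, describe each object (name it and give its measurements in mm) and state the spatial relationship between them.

A is a simple wooden stool: a rectangular seat 359 mm (x) by 280 mm (y), 23 mm thick, top face at z = 412 mm, on four round legs, each 30 mm in diameter. The legs rest on z = 0, each leg's axis is inset half a diameter from the nearest pair of seat edges (so the leg's bounding box is flush with the corner).

B is a fence section. Two 111×111 mm posts, 1090 mm tall, stand on the floor with a clear span of 1993 mm between their inner faces. Two horizontal rails of 111×89 mm section span the gap between the posts with their undersides at z = 156 mm and z = 924 mm, flush with the posts' −y face. 10 pickets, each 89 mm wide, 17 mm thick and 907 mm tall, are fixed to the +y face of the rails with their bottoms at z = 82 mm, evenly spaced across the span with equal gaps (rounded down to the nearest mm) at the −x end and between each pair — any rounding remainder accumulates at the +x end.

The fence section is against the stool's +x side, with their −y faces flush.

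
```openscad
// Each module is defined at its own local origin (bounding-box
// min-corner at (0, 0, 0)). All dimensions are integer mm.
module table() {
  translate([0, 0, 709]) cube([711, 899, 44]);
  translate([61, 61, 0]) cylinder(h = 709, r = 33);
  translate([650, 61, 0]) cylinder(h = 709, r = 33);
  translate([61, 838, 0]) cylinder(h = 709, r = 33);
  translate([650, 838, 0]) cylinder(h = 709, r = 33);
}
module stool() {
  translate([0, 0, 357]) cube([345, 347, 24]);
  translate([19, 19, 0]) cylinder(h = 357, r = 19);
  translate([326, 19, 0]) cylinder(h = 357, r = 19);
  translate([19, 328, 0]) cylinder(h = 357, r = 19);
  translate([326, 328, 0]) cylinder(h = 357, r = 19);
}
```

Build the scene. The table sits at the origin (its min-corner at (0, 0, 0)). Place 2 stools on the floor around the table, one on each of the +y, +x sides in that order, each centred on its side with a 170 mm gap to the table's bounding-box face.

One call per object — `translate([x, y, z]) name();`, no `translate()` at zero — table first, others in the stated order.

table();
translate([183, 1069, 0]) stool();
translate([881, 276, 0]) stool();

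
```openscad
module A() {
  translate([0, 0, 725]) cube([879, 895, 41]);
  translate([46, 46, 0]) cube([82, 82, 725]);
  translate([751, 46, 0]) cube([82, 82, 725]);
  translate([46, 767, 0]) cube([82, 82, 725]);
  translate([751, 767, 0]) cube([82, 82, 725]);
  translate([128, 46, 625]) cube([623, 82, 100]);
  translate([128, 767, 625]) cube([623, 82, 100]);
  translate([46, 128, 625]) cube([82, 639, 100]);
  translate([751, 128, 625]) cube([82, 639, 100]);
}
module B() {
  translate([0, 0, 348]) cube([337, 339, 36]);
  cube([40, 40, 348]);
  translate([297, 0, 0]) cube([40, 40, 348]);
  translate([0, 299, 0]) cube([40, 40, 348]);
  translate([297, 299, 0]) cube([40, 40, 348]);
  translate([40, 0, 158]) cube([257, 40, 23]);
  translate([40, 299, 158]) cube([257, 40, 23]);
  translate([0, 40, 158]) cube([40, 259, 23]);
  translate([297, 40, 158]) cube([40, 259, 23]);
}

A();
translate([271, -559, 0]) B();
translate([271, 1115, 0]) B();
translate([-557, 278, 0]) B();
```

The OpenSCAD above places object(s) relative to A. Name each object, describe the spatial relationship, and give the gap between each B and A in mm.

A is a table. B is a stool. Three stools sit around the table at the −y, +y, −x sides. The gap between each stool and the table is 220 mm.

Each stool's nearest face is 220 mm from the table's bounding box.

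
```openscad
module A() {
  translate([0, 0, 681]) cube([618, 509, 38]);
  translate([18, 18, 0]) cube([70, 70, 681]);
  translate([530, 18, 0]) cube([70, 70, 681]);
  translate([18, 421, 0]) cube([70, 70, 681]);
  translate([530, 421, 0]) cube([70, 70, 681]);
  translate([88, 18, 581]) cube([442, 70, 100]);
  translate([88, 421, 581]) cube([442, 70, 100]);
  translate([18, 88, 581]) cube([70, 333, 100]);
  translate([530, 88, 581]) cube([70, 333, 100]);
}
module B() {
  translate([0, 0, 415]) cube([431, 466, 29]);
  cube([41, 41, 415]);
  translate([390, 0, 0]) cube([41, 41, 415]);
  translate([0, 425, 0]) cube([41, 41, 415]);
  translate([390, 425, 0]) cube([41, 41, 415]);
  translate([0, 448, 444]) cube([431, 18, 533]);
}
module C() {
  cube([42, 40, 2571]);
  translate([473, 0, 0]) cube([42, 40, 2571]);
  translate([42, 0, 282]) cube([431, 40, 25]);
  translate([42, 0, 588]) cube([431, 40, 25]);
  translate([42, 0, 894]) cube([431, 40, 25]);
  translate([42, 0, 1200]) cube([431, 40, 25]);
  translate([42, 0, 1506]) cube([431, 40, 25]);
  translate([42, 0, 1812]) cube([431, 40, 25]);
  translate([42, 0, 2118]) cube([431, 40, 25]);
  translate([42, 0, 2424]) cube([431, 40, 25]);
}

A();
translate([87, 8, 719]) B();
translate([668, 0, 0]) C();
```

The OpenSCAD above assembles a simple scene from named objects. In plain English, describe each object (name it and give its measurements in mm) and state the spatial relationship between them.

A is a rectangular dining table. The top is 618×509×38 mm with its upper surface at z = 719 mm. It stands on four 70×70 mm square legs, each inset 18 mm from the nearest pair of top edges, running from the floor to the underside of the top. Four apron rails, 70 mm thick and 100 mm tall, run between adjacent legs with their top edges flush with the underside of the top and their outer faces flush with the legs' outer faces.

B is a chair: 431×466 mm seat, 29 mm thick, top at z = 444 mm, on four 41 mm square corner legs flush with the seat edges. A 18 mm thick backrest slab spans the full seat width, extending 533 mm above the seat top, its back face flush with the seat's +y edge.

C is a straight ladder. Two 42×40 mm vertical rails, 2571 mm tall, stand 515 mm apart (outside-to-outside) with their front faces coplanar on the −y side. 8 rungs, each 40 mm deep and 25 mm tall, span between the inner faces of the rails, front faces flush with the rails. The lowest rung's underside is at z = 282 mm and rungs are spaced 306 mm apart (underside to underside).

The chair is on top of the table. The ladder is on the floor beside the table on its +x side.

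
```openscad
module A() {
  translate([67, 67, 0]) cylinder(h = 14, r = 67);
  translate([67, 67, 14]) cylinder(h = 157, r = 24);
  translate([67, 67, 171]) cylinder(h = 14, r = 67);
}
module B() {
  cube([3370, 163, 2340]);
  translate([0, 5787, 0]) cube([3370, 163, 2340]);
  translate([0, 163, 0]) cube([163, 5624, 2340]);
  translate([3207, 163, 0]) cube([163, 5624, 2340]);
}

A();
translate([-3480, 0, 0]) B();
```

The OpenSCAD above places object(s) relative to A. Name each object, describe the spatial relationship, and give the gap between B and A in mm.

The house frame's nearest face is 110 mm from the spool's −x face.

A is a spool. B is a house frame. The house frame is on the floor beside the spool on its −x side. The gap between the house frame and the spool is 110 mm.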